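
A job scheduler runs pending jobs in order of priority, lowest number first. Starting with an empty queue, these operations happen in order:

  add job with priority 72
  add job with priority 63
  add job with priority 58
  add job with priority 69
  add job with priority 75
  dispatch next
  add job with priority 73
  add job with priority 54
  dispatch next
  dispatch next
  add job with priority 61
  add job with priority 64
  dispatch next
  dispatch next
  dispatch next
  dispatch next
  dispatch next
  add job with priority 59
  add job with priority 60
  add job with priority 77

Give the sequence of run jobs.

insert 72 → {72}
insert 63 → {63, 72}
insert 58 → {58, 63, 72}
insert 69 → {58, 63, 69, 72}
insert 75 → {58, 63, 69, 72, 75}
dispatch next → 58; now {63, 69, 72, 75}
insert 73 → {63, 69, 72, 73, 75}
insert 54 → {54, 63, 69, 72, 73, 75}
dispatch next → 54; now {63, 69, 72, 73, 75}
dispatch next → 63; now {69, 72, 73, 75}
insert 61 → {61, 69, 72, 73, 75}
insert 64 → {61, 64, 69, 72, 73, 75}
dispatch next → 61; now {64, 69, 72, 73, 75}
dispatch next → 64; now {69, 72, 73, 75}
dispatch next → 69; now {72, 73, 75}
dispatch next → 72; now {73, 75}
dispatch next → 73; now {75}
insert 59 → {59, 75}
insert 60 → {59, 60, 75}
insert 77 → {59, 60, 75, 77}

[58, 54, 63, 61, 64, 69, 72, 73]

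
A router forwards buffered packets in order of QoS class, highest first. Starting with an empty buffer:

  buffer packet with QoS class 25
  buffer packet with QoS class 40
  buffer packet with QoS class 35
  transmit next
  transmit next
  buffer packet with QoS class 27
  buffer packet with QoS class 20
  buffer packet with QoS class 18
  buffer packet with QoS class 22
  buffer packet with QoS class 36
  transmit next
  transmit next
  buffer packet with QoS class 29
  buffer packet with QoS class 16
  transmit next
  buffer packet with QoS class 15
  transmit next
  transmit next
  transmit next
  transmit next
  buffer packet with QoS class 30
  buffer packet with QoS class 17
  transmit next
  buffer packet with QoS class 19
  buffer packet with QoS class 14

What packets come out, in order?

40, 35, 36, 27, 29, 25, 22, 20, 18, 30

insert 25 → {25}
insert 40 → {40, 25}
insert 35 → {40, 35, 25}
transmit next → 40; now {35, 25}
transmit next → 35; now {25}
insert 27 → {27, 25}
insert 20 → {27, 25, 20}
insert 18 → {27, 25, 20, 18}
insert 22 → {27, 25, 22, 20, 18}
insert 36 → {36, 27, 25, 22, 20, 18}
transmit next → 36; now {27, 25, 22, 20, 18}
transmit next → 27; now {25, 22, 20, 18}
insert 29 → {29, 25, 22, 20, 18}
insert 16 → {29, 25, 22, 20, 18, 16}
transmit next → 29; now {25, 22, 20, 18, 16}
insert 15 → {25, 22, 20, 18, 16, 15}
transmit next → 25; now {22, 20, 18, 16, 15}
transmit next → 22; now {20, 18, 16, 15}
transmit next → 20; now {18, 16, 15}
transmit next → 18; now {16, 15}
insert 30 → {30, 16, 15}
insert 17 → {30, 17, 16, 15}
transmit next → 30; now {17, 16, 15}
insert 19 → {19, 17, 16, 15}
insert 14 → {19, 17, 16, 15, 14}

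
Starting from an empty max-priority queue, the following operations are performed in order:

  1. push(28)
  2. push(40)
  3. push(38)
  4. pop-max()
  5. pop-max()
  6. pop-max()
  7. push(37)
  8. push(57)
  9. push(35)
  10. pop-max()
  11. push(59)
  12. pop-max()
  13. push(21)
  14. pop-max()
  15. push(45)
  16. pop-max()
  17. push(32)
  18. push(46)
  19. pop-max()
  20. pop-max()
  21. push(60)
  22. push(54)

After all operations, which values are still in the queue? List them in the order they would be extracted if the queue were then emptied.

insert 28 → {28}
insert 40 → {40, 28}
insert 38 → {40, 38, 28}
pop-max → 40; now {38, 28}
pop-max → 38; now {28}
pop-max → 28; now {}
insert 37 → {37}
insert 57 → {57, 37}
insert 35 → {57, 37, 35}
pop-max → 57; now {37, 35}
insert 59 → {59, 37, 35}
pop-max → 59; now {37, 35}
insert 21 → {37, 35, 21}
pop-max → 37; now {35, 21}
insert 45 → {45, 35, 21}
pop-max → 45; now {35, 21}
insert 32 → {35, 32, 21}
insert 46 → {46, 35, 32, 21}
pop-max → 46; now {35, 32, 21}
pop-max → 35; now {32, 21}
insert 60 → {60, 32, 21}
insert 54 → {60, 54, 32, 21}

[60, 54, 32, 21]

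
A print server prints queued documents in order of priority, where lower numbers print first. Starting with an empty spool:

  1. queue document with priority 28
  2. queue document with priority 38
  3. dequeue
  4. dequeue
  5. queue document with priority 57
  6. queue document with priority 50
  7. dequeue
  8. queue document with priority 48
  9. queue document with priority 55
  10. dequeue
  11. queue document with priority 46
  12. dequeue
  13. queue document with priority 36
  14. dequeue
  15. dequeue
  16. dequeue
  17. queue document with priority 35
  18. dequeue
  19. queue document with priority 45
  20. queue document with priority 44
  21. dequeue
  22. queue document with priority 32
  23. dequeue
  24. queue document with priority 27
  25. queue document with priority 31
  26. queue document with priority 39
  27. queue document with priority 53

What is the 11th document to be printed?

insert 28 → {28}
insert 38 → {28, 38}
dequeue → 28; now {38}
dequeue → 38; now {}
insert 57 → {57}
insert 50 → {50, 57}
dequeue → 50; now {57}
insert 48 → {48, 57}
insert 55 → {48, 55, 57}
dequeue → 48; now {55, 57}
insert 46 → {46, 55, 57}
dequeue → 46; now {55, 57}
insert 36 → {36, 55, 57}
dequeue → 36; now {55, 57}
dequeue → 55; now {57}
dequeue → 57; now {}
insert 35 → {35}
dequeue → 35; now {}
insert 45 → {45}
insert 44 → {44, 45}
dequeue → 44; now {45}
insert 32 → {32, 45}
dequeue → 32; now {45}
insert 27 → {27, 45}
insert 31 → {27, 31, 45}
insert 39 → {27, 31, 39, 45}
insert 53 → {27, 31, 39, 45, 53}

32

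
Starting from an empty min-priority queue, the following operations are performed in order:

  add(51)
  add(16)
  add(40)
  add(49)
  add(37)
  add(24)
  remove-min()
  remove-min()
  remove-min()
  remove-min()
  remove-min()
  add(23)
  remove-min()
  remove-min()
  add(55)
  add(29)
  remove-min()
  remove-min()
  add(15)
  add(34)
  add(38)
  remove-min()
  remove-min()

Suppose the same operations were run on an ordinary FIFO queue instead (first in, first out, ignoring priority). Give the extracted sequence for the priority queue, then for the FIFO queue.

insert 51 → {51}
insert 16 → {16, 51}
insert 40 → {16, 40, 51}
insert 49 → {16, 40, 49, 51}
insert 37 → {16, 37, 40, 49, 51}
insert 24 → {16, 24, 37, 40, 49, 51}
remove-min → 16; now {24, 37, 40, 49, 51}
remove-min → 24; now {37, 40, 49, 51}
remove-min → 37; now {40, 49, 51}
remove-min → 40; now {49, 51}
remove-min → 49; now {51}
insert 23 → {23, 51}
remove-min → 23; now {51}
remove-min → 51; now {}
insert 55 → {55}
insert 29 → {29, 55}
remove-min → 29; now {55}
remove-min → 55; now {}
insert 15 → {15}
insert 34 → {15, 34}
insert 38 → {15, 34, 38}
remove-min → 15; now {34, 38}
remove-min → 34; now {38}

priority queue: [16, 24, 37, 40, 49, 23, 51, 29, 55, 15, 34]; FIFO queue: [51, 16, 40, 49, 37, 24, 23, 55, 29, 15, 34]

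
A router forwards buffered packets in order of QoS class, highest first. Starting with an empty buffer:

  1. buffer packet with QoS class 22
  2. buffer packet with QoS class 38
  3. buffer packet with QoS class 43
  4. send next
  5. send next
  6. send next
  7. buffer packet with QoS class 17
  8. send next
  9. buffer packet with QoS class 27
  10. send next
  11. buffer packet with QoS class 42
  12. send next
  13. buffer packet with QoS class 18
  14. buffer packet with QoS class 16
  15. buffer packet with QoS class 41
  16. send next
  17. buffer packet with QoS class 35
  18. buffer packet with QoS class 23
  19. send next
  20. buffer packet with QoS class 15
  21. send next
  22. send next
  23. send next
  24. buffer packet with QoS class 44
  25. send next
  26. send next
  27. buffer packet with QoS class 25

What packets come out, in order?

insert 22 → {22}
insert 38 → {38, 22}
insert 43 → {43, 38, 22}
send next → 43; now {38, 22}
send next → 38; now {22}
send next → 22; now {}
insert 17 → {17}
send next → 17; now {}
insert 27 → {27}
send next → 27; now {}
insert 42 → {42}
send next → 42; now {}
insert 18 → {18}
insert 16 → {18, 16}
insert 41 → {41, 18, 16}
send next → 41; now {18, 16}
insert 35 → {35, 18, 16}
insert 23 → {35, 23, 18, 16}
send next → 35; now {23, 18, 16}
insert 15 → {23, 18, 16, 15}
send next → 23; now {18, 16, 15}
send next → 18; now {16, 15}
send next → 16; now {15}
insert 44 → {44, 15}
send next → 44; now {15}
send next → 15; now {}
insert 25 → {25}

43, 38, 22, 17, 27, 42, 41, 35, 23, 18, 16, 44, 15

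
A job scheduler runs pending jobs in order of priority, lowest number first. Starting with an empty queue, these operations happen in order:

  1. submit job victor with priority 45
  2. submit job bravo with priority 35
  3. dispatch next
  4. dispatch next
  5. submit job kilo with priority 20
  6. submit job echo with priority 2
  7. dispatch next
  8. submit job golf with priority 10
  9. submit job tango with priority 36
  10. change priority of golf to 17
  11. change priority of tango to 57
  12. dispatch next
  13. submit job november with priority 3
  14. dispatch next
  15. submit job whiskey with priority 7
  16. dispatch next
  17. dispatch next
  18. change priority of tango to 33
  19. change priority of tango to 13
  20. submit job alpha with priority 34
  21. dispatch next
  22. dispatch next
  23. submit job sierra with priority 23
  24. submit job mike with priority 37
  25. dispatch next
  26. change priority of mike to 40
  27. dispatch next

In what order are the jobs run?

bravo → victor → echo → golf → november → whiskey → kilo → tango → alpha → sierra → mike

add victor (priority 45) → {victor:45}
add bravo (priority 35) → {bravo:35, victor:45}
dispatch next → bravo; now {victor:45}
dispatch next → victor; now {}
add kilo (priority 20) → {kilo:20}
add echo (priority 2) → {echo:2, kilo:20}
dispatch next → echo; now {kilo:20}
add golf (priority 10) → {golf:10, kilo:20}
add tango (priority 36) → {golf:10, kilo:20, tango:36}
update golf to priority 17 → {golf:17, kilo:20, tango:36}
update tango to priority 57 → {golf:17, kilo:20, tango:57}
dispatch next → golf; now {kilo:20, tango:57}
add november (priority 3) → {november:3, kilo:20, tango:57}
dispatch next → november; now {kilo:20, tango:57}
add whiskey (priority 7) → {whiskey:7, kilo:20, tango:57}
dispatch next → whiskey; now {kilo:20, tango:57}
dispatch next → kilo; now {tango:57}
update tango to priority 33 → {tango:33}
update tango to priority 13 → {tango:13}
add alpha (priority 34) → {tango:13, alpha:34}
dispatch next → tango; now {alpha:34}
dispatch next → alpha; now {}
add sierra (priority 23) → {sierra:23}
add mike (priority 37) → {sierra:23, mike:37}
dispatch next → sierra; now {mike:37}
update mike to priority 40 → {mike:40}
dispatch next → mike; now {}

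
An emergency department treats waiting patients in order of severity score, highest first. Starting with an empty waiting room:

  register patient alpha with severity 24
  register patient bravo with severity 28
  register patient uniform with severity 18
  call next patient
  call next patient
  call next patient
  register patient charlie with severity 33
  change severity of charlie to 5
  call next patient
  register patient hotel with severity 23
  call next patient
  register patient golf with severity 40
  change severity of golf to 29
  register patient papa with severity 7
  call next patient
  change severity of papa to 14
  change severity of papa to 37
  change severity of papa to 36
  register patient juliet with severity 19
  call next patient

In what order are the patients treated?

bravo, alpha, uniform, charlie, hotel, golf, papa

add alpha (severity 24) → {alpha:24}
add bravo (severity 28) → {bravo:28, alpha:24}
add uniform (severity 18) → {bravo:28, alpha:24, uniform:18}
call next patient → bravo; now {alpha:24, uniform:18}
call next patient → alpha; now {uniform:18}
call next patient → uniform; now {}
add charlie (severity 33) → {charlie:33}
update charlie to severity 5 → {charlie:5}
call next patient → charlie; now {}
add hotel (severity 23) → {hotel:23}
call next patient → hotel; now {}
add golf (severity 40) → {golf:40}
update golf to severity 29 → {golf:29}
add papa (severity 7) → {golf:29, papa:7}
call next patient → golf; now {papa:7}
update papa to severity 14 → {papa:14}
update papa to severity 37 → {papa:37}
update papa to severity 36 → {papa:36}
add juliet (severity 19) → {papa:36, juliet:19}
call next patient → papa; now {juliet:19}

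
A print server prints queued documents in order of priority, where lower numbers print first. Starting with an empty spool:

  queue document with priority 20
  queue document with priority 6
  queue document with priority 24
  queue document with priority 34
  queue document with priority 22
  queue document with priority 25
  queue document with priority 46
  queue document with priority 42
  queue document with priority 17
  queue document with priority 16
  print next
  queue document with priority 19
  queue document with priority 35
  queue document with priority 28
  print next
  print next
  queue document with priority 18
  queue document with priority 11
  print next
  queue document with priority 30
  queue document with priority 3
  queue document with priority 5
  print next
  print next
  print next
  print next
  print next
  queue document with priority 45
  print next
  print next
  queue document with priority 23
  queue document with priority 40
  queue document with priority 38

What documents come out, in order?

insert 20 → {20}
insert 6 → {6, 20}
insert 24 → {6, 20, 24}
insert 34 → {6, 20, 24, 34}
insert 22 → {6, 20, 22, 24, 34}
insert 25 → {6, 20, 22, 24, 25, 34}
insert 46 → {6, 20, 22, 24, 25, 34, 46}
insert 42 → {6, 20, 22, 24, 25, 34, 42, 46}
insert 17 → {6, 17, 20, 22, 24, 25, 34, 42, 46}
insert 16 → {6, 16, 17, 20, 22, 24, 25, 34, 42, 46}
print next → 6; now {16, 17, 20, 22, 24, 25, 34, 42, 46}
insert 19 → {16, 17, 19, 20, 22, 24, 25, 34, 42, 46}
insert 35 → {16, 17, 19, 20, 22, 24, 25, 34, 35, 42, 46}
insert 28 → {16, 17, 19, 20, 22, 24, 25, 28, 34, 35, 42, 46}
print next → 16; now {17, 19, 20, 22, 24, 25, 28, 34, 35, 42, 46}
print next → 17; now {19, 20, 22, 24, 25, 28, 34, 35, 42, 46}
insert 18 → {18, 19, 20, 22, 24, 25, 28, 34, 35, 42, 46}
insert 11 → {11, 18, 19, 20, 22, 24, 25, 28, 34, 35, 42, 46}
print next → 11; now {18, 19, 20, 22, 24, 25, 28, 34, 35, 42, 46}
insert 30 → {18, 19, 20, 22, 24, 25, 28, 30, 34, 35, 42, 46}
insert 3 → {3, 18, 19, 20, 22, 24, 25, 28, 30, 34, 35, 42, 46}
insert 5 → {3, 5, 18, 19, 20, 22, 24, 25, 28, 30, 34, 35, 42, 46}
print next → 3; now {5, 18, 19, 20, 22, 24, 25, 28, 30, 34, 35, 42, 46}
print next → 5; now {18, 19, 20, 22, 24, 25, 28, 30, 34, 35, 42, 46}
print next → 18; now {19, 20, 22, 24, 25, 28, 30, 34, 35, 42, 46}
print next → 19; now {20, 22, 24, 25, 28, 30, 34, 35, 42, 46}
print next → 20; now {22, 24, 25, 28, 30, 34, 35, 42, 46}
insert 45 → {22, 24, 25, 28, 30, 34, 35, 42, 45, 46}
print next → 22; now {24, 25, 28, 30, 34, 35, 42, 45, 46}
print next → 24; now {25, 28, 30, 34, 35, 42, 45, 46}
insert 23 → {23, 25, 28, 30, 34, 35, 42, 45, 46}
insert 40 → {23, 25, 28, 30, 34, 35, 40, 42, 45, 46}
insert 38 → {23, 25, 28, 30, 34, 35, 38, 40, 42, 45, 46}

6 → 16 → 17 → 11 → 3 → 5 → 18 → 19 → 20 → 22 → 24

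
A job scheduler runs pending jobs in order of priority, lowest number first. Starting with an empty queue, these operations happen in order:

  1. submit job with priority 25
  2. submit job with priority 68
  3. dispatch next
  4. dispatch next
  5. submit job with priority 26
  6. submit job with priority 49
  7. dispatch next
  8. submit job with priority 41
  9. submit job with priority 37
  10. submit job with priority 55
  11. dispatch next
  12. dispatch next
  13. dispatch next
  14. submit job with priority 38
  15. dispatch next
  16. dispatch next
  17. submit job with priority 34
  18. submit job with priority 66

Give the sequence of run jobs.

insert 25 → {25}
insert 68 → {25, 68}
dispatch next → 25; now {68}
dispatch next → 68; now {}
insert 26 → {26}
insert 49 → {26, 49}
dispatch next → 26; now {49}
insert 41 → {41, 49}
insert 37 → {37, 41, 49}
insert 55 → {37, 41, 49, 55}
dispatch next → 37; now {41, 49, 55}
dispatch next → 41; now {49, 55}
dispatch next → 49; now {55}
insert 38 → {38, 55}
dispatch next → 38; now {55}
dispatch next → 55; now {}
insert 34 → {34}
insert 66 → {34, 66}

[25, 68, 26, 37, 41, 49, 38, 55]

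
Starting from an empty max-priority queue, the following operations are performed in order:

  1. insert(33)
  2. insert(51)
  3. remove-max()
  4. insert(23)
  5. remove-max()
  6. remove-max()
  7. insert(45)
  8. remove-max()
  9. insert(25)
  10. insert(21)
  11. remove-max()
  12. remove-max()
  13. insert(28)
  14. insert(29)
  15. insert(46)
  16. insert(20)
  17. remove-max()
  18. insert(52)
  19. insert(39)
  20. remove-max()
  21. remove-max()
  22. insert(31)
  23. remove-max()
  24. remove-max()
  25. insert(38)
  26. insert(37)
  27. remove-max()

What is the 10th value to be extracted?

insert 33 → {33}
insert 51 → {51, 33}
remove-max → 51; now {33}
insert 23 → {33, 23}
remove-max → 33; now {23}
remove-max → 23; now {}
insert 45 → {45}
remove-max → 45; now {}
insert 25 → {25}
insert 21 → {25, 21}
remove-max → 25; now {21}
remove-max → 21; now {}
insert 28 → {28}
insert 29 → {29, 28}
insert 46 → {46, 29, 28}
insert 20 → {46, 29, 28, 20}
remove-max → 46; now {29, 28, 20}
insert 52 → {52, 29, 28, 20}
insert 39 → {52, 39, 29, 28, 20}
remove-max → 52; now {39, 29, 28, 20}
remove-max → 39; now {29, 28, 20}
insert 31 → {31, 29, 28, 20}
remove-max → 31; now {29, 28, 20}
remove-max → 29; now {28, 20}
insert 38 → {38, 28, 20}
insert 37 → {38, 37, 28, 20}
remove-max → 38; now {37, 28, 20}

31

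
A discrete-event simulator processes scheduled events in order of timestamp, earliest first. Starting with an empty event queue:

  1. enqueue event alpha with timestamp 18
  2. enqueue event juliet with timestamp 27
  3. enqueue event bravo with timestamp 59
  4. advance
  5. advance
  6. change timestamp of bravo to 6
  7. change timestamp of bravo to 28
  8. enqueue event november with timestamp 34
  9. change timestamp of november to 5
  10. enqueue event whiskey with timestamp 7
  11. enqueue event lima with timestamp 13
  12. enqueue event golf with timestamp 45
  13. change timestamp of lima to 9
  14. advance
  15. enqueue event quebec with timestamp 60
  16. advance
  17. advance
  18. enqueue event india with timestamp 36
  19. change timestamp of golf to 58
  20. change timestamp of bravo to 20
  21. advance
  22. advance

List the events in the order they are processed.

add alpha (timestamp 18) → {alpha:18}
add juliet (timestamp 27) → {alpha:18, juliet:27}
add bravo (timestamp 59) → {alpha:18, juliet:27, bravo:59}
advance → alpha; now {juliet:27, bravo:59}
advance → juliet; now {bravo:59}
update bravo to timestamp 6 → {bravo:6}
update bravo to timestamp 28 → {bravo:28}
add november (timestamp 34) → {bravo:28, november:34}
update november to timestamp 5 → {november:5, bravo:28}
add whiskey (timestamp 7) → {november:5, whiskey:7, bravo:28}
add lima (timestamp 13) → {november:5, whiskey:7, lima:13, bravo:28}
add golf (timestamp 45) → {november:5, whiskey:7, lima:13, bravo:28, golf:45}
update lima to timestamp 9 → {november:5, whiskey:7, lima:9, bravo:28, golf:45}
advance → november; now {whiskey:7, lima:9, bravo:28, golf:45}
add quebec (timestamp 60) → {whiskey:7, lima:9, bravo:28, golf:45, quebec:60}
advance → whiskey; now {lima:9, bravo:28, golf:45, quebec:60}
advance → lima; now {bravo:28, golf:45, quebec:60}
add india (timestamp 36) → {bravo:28, india:36, golf:45, quebec:60}
update golf to timestamp 58 → {bravo:28, india:36, golf:58, quebec:60}
update bravo to timestamp 20 → {bravo:20, india:36, golf:58, quebec:60}
advance → bravo; now {india:36, golf:58, quebec:60}
advance → india; now {golf:58, quebec:60}

[alpha, juliet, november, whiskey, lima, bravo, india]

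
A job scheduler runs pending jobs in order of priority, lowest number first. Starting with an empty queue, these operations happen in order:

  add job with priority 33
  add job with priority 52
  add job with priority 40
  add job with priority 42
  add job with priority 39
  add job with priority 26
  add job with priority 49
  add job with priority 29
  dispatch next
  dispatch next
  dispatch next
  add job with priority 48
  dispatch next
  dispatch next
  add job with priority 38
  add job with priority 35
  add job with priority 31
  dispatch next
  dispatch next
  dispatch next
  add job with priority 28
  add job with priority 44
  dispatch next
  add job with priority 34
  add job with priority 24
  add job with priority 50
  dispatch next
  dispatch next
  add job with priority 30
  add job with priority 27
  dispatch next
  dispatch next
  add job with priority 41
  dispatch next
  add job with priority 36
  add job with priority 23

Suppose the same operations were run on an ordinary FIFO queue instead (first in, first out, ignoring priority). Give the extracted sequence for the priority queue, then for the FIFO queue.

insert 33 → {33}
insert 52 → {33, 52}
insert 40 → {33, 40, 52}
insert 42 → {33, 40, 42, 52}
insert 39 → {33, 39, 40, 42, 52}
insert 26 → {26, 33, 39, 40, 42, 52}
insert 49 → {26, 33, 39, 40, 42, 49, 52}
insert 29 → {26, 29, 33, 39, 40, 42, 49, 52}
dispatch next → 26; now {29, 33, 39, 40, 42, 49, 52}
dispatch next → 29; now {33, 39, 40, 42, 49, 52}
dispatch next → 33; now {39, 40, 42, 49, 52}
insert 48 → {39, 40, 42, 48, 49, 52}
dispatch next → 39; now {40, 42, 48, 49, 52}
dispatch next → 40; now {42, 48, 49, 52}
insert 38 → {38, 42, 48, 49, 52}
insert 35 → {35, 38, 42, 48, 49, 52}
insert 31 → {31, 35, 38, 42, 48, 49, 52}
dispatch next → 31; now {35, 38, 42, 48, 49, 52}
dispatch next → 35; now {38, 42, 48, 49, 52}
dispatch next → 38; now {42, 48, 49, 52}
insert 28 → {28, 42, 48, 49, 52}
insert 44 → {28, 42, 44, 48, 49, 52}
dispatch next → 28; now {42, 44, 48, 49, 52}
insert 34 → {34, 42, 44, 48, 49, 52}
insert 24 → {24, 34, 42, 44, 48, 49, 52}
insert 50 → {24, 34, 42, 44, 48, 49, 50, 52}
dispatch next → 24; now {34, 42, 44, 48, 49, 50, 52}
dispatch next → 34; now {42, 44, 48, 49, 50, 52}
insert 30 → {30, 42, 44, 48, 49, 50, 52}
insert 27 → {27, 30, 42, 44, 48, 49, 50, 52}
dispatch next → 27; now {30, 42, 44, 48, 49, 50, 52}
dispatch next → 30; now {42, 44, 48, 49, 50, 52}
insert 41 → {41, 42, 44, 48, 49, 50, 52}
dispatch next → 41; now {42, 44, 48, 49, 50, 52}
insert 36 → {36, 42, 44, 48, 49, 50, 52}
insert 23 → {23, 36, 42, 44, 48, 49, 50, 52}

priority queue: [26, 29, 33, 39, 40, 31, 35, 38, 28, 24, 34, 27, 30, 41]; FIFO queue: [33, 52, 40, 42, 39, 26, 49, 29, 48, 38, 35, 31, 28, 44]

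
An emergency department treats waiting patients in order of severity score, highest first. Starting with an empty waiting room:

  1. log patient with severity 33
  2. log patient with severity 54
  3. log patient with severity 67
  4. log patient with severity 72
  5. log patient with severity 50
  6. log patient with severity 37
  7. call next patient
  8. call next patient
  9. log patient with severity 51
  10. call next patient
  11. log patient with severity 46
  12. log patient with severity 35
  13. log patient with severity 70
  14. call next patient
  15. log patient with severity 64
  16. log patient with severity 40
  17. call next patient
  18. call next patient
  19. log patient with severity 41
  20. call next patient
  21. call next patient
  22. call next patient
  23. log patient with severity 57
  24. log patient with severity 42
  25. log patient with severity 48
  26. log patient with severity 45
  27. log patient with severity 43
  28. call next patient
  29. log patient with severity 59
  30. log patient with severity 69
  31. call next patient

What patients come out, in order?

72 → 67 → 54 → 70 → 64 → 51 → 50 → 46 → 41 → 57 → 69

insert 33 → {33}
insert 54 → {54, 33}
insert 67 → {67, 54, 33}
insert 72 → {72, 67, 54, 33}
insert 50 → {72, 67, 54, 50, 33}
insert 37 → {72, 67, 54, 50, 37, 33}
call next patient → 72; now {67, 54, 50, 37, 33}
call next patient → 67; now {54, 50, 37, 33}
insert 51 → {54, 51, 50, 37, 33}
call next patient → 54; now {51, 50, 37, 33}
insert 46 → {51, 50, 46, 37, 33}
insert 35 → {51, 50, 46, 37, 35, 33}
insert 70 → {70, 51, 50, 46, 37, 35, 33}
call next patient → 70; now {51, 50, 46, 37, 35, 33}
insert 64 → {64, 51, 50, 46, 37, 35, 33}
insert 40 → {64, 51, 50, 46, 40, 37, 35, 33}
call next patient → 64; now {51, 50, 46, 40, 37, 35, 33}
call next patient → 51; now {50, 46, 40, 37, 35, 33}
insert 41 → {50, 46, 41, 40, 37, 35, 33}
call next patient → 50; now {46, 41, 40, 37, 35, 33}
call next patient → 46; now {41, 40, 37, 35, 33}
call next patient → 41; now {40, 37, 35, 33}
insert 57 → {57, 40, 37, 35, 33}
insert 42 → {57, 42, 40, 37, 35, 33}
insert 48 → {57, 48, 42, 40, 37, 35, 33}
insert 45 → {57, 48, 45, 42, 40, 37, 35, 33}
insert 43 → {57, 48, 45, 43, 42, 40, 37, 35, 33}
call next patient → 57; now {48, 45, 43, 42, 40, 37, 35, 33}
insert 59 → {59, 48, 45, 43, 42, 40, 37, 35, 33}
insert 69 → {69, 59, 48, 45, 43, 42, 40, 37, 35, 33}
call next patient → 69; now {59, 48, 45, 43, 42, 40, 37, 35, 33}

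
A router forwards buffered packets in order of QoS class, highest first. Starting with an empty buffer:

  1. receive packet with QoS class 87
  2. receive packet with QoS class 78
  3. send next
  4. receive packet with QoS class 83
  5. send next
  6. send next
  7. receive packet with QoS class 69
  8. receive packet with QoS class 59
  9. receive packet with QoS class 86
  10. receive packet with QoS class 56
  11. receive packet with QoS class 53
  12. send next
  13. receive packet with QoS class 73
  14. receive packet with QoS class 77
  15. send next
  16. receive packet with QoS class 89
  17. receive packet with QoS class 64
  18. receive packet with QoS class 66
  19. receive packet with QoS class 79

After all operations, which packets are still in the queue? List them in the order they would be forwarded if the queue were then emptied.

[89, 79, 73, 69, 66, 64, 59, 56, 53]

insert 87 → {87}
insert 78 → {87, 78}
send next → 87; now {78}
insert 83 → {83, 78}
send next → 83; now {78}
send next → 78; now {}
insert 69 → {69}
insert 59 → {69, 59}
insert 86 → {86, 69, 59}
insert 56 → {86, 69, 59, 56}
insert 53 → {86, 69, 59, 56, 53}
send next → 86; now {69, 59, 56, 53}
insert 73 → {73, 69, 59, 56, 53}
insert 77 → {77, 73, 69, 59, 56, 53}
send next → 77; now {73, 69, 59, 56, 53}
insert 89 → {89, 73, 69, 59, 56, 53}
insert 64 → {89, 73, 69, 64, 59, 56, 53}
insert 66 → {89, 73, 69, 66, 64, 59, 56, 53}
insert 79 → {89, 79, 73, 69, 66, 64, 59, 56, 53}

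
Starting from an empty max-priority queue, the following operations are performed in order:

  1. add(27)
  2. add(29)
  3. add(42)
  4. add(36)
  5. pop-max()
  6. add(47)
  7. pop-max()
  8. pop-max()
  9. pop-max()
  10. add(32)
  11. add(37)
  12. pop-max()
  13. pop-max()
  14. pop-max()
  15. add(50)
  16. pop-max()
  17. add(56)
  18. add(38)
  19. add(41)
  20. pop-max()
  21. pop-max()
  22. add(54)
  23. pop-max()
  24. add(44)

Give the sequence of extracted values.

[42, 47, 36, 29, 37, 32, 27, 50, 56, 41, 54]

insert 27 → {27}
insert 29 → {29, 27}
insert 42 → {42, 29, 27}
insert 36 → {42, 36, 29, 27}
pop-max → 42; now {36, 29, 27}
insert 47 → {47, 36, 29, 27}
pop-max → 47; now {36, 29, 27}
pop-max → 36; now {29, 27}
pop-max → 29; now {27}
insert 32 → {32, 27}
insert 37 → {37, 32, 27}
pop-max → 37; now {32, 27}
pop-max → 32; now {27}
pop-max → 27; now {}
insert 50 → {50}
pop-max → 50; now {}
insert 56 → {56}
insert 38 → {56, 38}
insert 41 → {56, 41, 38}
pop-max → 56; now {41, 38}
pop-max → 41; now {38}
insert 54 → {54, 38}
pop-max → 54; now {38}
insert 44 → {44, 38}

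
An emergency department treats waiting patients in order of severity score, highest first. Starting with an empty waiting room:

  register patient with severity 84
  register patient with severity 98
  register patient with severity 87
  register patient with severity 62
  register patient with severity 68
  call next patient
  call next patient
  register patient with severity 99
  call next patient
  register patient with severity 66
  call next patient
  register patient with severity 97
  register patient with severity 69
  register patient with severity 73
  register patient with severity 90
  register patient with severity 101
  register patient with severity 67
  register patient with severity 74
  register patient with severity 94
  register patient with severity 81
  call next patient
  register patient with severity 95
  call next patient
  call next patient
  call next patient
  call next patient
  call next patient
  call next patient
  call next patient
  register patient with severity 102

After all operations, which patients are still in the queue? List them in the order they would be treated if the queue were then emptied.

[102, 69, 68, 67, 66, 62]

insert 84 → {84}
insert 98 → {98, 84}
insert 87 → {98, 87, 84}
insert 62 → {98, 87, 84, 62}
insert 68 → {98, 87, 84, 68, 62}
call next patient → 98; now {87, 84, 68, 62}
call next patient → 87; now {84, 68, 62}
insert 99 → {99, 84, 68, 62}
call next patient → 99; now {84, 68, 62}
insert 66 → {84, 68, 66, 62}
call next patient → 84; now {68, 66, 62}
insert 97 → {97, 68, 66, 62}
insert 69 → {97, 69, 68, 66, 62}
insert 73 → {97, 73, 69, 68, 66, 62}
insert 90 → {97, 90, 73, 69, 68, 66, 62}
insert 101 → {101, 97, 90, 73, 69, 68, 66, 62}
insert 67 → {101, 97, 90, 73, 69, 68, 67, 66, 62}
insert 74 → {101, 97, 90, 74, 73, 69, 68, 67, 66, 62}
insert 94 → {101, 97, 94, 90, 74, 73, 69, 68, 67, 66, 62}
insert 81 → {101, 97, 94, 90, 81, 74, 73, 69, 68, 67, 66, 62}
call next patient → 101; now {97, 94, 90, 81, 74, 73, 69, 68, 67, 66, 62}
insert 95 → {97, 95, 94, 90, 81, 74, 73, 69, 68, 67, 66, 62}
call next patient → 97; now {95, 94, 90, 81, 74, 73, 69, 68, 67, 66, 62}
call next patient → 95; now {94, 90, 81, 74, 73, 69, 68, 67, 66, 62}
call next patient → 94; now {90, 81, 74, 73, 69, 68, 67, 66, 62}
call next patient → 90; now {81, 74, 73, 69, 68, 67, 66, 62}
call next patient → 81; now {74, 73, 69, 68, 67, 66, 62}
call next patient → 74; now {73, 69, 68, 67, 66, 62}
call next patient → 73; now {69, 68, 67, 66, 62}
insert 102 → {102, 69, 68, 67, 66, 62}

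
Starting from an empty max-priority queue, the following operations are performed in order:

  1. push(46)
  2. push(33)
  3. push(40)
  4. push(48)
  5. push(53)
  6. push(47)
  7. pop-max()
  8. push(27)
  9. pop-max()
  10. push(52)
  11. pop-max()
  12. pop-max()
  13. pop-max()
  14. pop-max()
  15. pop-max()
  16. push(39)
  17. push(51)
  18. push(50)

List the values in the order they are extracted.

[53, 48, 52, 47, 46, 40, 33]

insert 46 → {46}
insert 33 → {46, 33}
insert 40 → {46, 40, 33}
insert 48 → {48, 46, 40, 33}
insert 53 → {53, 48, 46, 40, 33}
insert 47 → {53, 48, 47, 46, 40, 33}
pop-max → 53; now {48, 47, 46, 40, 33}
insert 27 → {48, 47, 46, 40, 33, 27}
pop-max → 48; now {47, 46, 40, 33, 27}
insert 52 → {52, 47, 46, 40, 33, 27}
pop-max → 52; now {47, 46, 40, 33, 27}
pop-max → 47; now {46, 40, 33, 27}
pop-max → 46; now {40, 33, 27}
pop-max → 40; now {33, 27}
pop-max → 33; now {27}
insert 39 → {39, 27}
insert 51 → {51, 39, 27}
insert 50 → {51, 50, 39, 27}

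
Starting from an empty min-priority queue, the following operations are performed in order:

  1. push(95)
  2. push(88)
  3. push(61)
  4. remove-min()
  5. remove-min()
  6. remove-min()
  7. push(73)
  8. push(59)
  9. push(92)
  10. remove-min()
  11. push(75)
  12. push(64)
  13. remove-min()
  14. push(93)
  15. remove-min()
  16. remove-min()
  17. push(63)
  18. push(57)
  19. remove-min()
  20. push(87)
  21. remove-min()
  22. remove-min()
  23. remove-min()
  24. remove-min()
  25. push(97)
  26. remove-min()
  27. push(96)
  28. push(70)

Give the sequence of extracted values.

insert 95 → {95}
insert 88 → {88, 95}
insert 61 → {61, 88, 95}
remove-min → 61; now {88, 95}
remove-min → 88; now {95}
remove-min → 95; now {}
insert 73 → {73}
insert 59 → {59, 73}
insert 92 → {59, 73, 92}
remove-min → 59; now {73, 92}
insert 75 → {73, 75, 92}
insert 64 → {64, 73, 75, 92}
remove-min → 64; now {73, 75, 92}
insert 93 → {73, 75, 92, 93}
remove-min → 73; now {75, 92, 93}
remove-min → 75; now {92, 93}
insert 63 → {63, 92, 93}
insert 57 → {57, 63, 92, 93}
remove-min → 57; now {63, 92, 93}
insert 87 → {63, 87, 92, 93}
remove-min → 63; now {87, 92, 93}
remove-min → 87; now {92, 93}
remove-min → 92; now {93}
remove-min → 93; now {}
insert 97 → {97}
remove-min → 97; now {}
insert 96 → {96}
insert 70 → {70, 96}

61, 88, 95, 59, 64, 73, 75, 57, 63, 87, 92, 93, 97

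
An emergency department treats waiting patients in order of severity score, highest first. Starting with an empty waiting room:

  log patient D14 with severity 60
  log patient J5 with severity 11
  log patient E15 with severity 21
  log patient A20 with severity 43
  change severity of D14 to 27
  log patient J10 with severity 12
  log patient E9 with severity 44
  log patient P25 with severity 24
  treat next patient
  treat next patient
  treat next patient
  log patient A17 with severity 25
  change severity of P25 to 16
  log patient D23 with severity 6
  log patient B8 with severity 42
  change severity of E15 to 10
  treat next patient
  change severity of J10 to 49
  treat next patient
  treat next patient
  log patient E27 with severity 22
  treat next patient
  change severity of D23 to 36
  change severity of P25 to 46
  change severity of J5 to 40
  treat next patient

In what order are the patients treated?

add D14 (severity 60) → {D14:60}
add J5 (severity 11) → {D14:60, J5:11}
add E15 (severity 21) → {D14:60, E15:21, J5:11}
add A20 (severity 43) → {D14:60, A20:43, E15:21, J5:11}
update D14 to severity 27 → {A20:43, D14:27, E15:21, J5:11}
add J10 (severity 12) → {A20:43, D14:27, E15:21, J10:12, J5:11}
add E9 (severity 44) → {E9:44, A20:43, D14:27, E15:21, J10:12, J5:11}
add P25 (severity 24) → {E9:44, A20:43, D14:27, P25:24, E15:21, J10:12, J5:11}
treat next patient → E9; now {A20:43, D14:27, P25:24, E15:21, J10:12, J5:11}
treat next patient → A20; now {D14:27, P25:24, E15:21, J10:12, J5:11}
treat next patient → D14; now {P25:24, E15:21, J10:12, J5:11}
add A17 (severity 25) → {A17:25, P25:24, E15:21, J10:12, J5:11}
update P25 to severity 16 → {A17:25, E15:21, P25:16, J10:12, J5:11}
add D23 (severity 6) → {A17:25, E15:21, P25:16, J10:12, J5:11, D23:6}
add B8 (severity 42) → {B8:42, A17:25, E15:21, P25:16, J10:12, J5:11, D23:6}
update E15 to severity 10 → {B8:42, A17:25, P25:16, J10:12, J5:11, E15:10, D23:6}
treat next patient → B8; now {A17:25, P25:16, J10:12, J5:11, E15:10, D23:6}
update J10 to severity 49 → {J10:49, A17:25, P25:16, J5:11, E15:10, D23:6}
treat next patient → J10; now {A17:25, P25:16, J5:11, E15:10, D23:6}
treat next patient → A17; now {P25:16, J5:11, E15:10, D23:6}
add E27 (severity 22) → {E27:22, P25:16, J5:11, E15:10, D23:6}
treat next patient → E27; now {P25:16, J5:11, E15:10, D23:6}
update D23 to severity 36 → {D23:36, P25:16, J5:11, E15:10}
update P25 to severity 46 → {P25:46, D23:36, J5:11, E15:10}
update J5 to severity 40 → {P25:46, J5:40, D23:36, E15:10}
treat next patient → P25; now {J5:40, D23:36, E15:10}

E9 → A20 → D14 → B8 → J10 → A17 → E27 → P25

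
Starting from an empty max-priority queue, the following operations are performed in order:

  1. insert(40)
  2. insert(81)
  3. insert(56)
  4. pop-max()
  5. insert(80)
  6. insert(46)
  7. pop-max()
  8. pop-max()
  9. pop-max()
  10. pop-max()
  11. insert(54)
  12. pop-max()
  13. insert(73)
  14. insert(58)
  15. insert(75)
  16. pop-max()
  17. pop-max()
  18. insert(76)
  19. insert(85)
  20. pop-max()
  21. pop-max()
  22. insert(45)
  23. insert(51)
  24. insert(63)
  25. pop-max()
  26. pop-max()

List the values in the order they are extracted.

insert 40 → {40}
insert 81 → {81, 40}
insert 56 → {81, 56, 40}
pop-max → 81; now {56, 40}
insert 80 → {80, 56, 40}
insert 46 → {80, 56, 46, 40}
pop-max → 80; now {56, 46, 40}
pop-max → 56; now {46, 40}
pop-max → 46; now {40}
pop-max → 40; now {}
insert 54 → {54}
pop-max → 54; now {}
insert 73 → {73}
insert 58 → {73, 58}
insert 75 → {75, 73, 58}
pop-max → 75; now {73, 58}
pop-max → 73; now {58}
insert 76 → {76, 58}
insert 85 → {85, 76, 58}
pop-max → 85; now {76, 58}
pop-max → 76; now {58}
insert 45 → {58, 45}
insert 51 → {58, 51, 45}
insert 63 → {63, 58, 51, 45}
pop-max → 63; now {58, 51, 45}
pop-max → 58; now {51, 45}

[81, 80, 56, 46, 40, 54, 75, 73, 85, 76, 63, 58]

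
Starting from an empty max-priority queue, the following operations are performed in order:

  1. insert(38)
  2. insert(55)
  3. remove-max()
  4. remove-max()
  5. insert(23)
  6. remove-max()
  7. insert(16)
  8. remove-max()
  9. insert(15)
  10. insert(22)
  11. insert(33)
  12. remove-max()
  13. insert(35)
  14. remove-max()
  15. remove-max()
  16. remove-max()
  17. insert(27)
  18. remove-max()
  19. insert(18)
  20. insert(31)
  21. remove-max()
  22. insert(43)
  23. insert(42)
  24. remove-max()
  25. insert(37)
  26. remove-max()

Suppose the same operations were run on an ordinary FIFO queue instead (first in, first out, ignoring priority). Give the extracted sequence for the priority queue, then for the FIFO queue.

insert 38 → {38}
insert 55 → {55, 38}
remove-max → 55; now {38}
remove-max → 38; now {}
insert 23 → {23}
remove-max → 23; now {}
insert 16 → {16}
remove-max → 16; now {}
insert 15 → {15}
insert 22 → {22, 15}
insert 33 → {33, 22, 15}
remove-max → 33; now {22, 15}
insert 35 → {35, 22, 15}
remove-max → 35; now {22, 15}
remove-max → 22; now {15}
remove-max → 15; now {}
insert 27 → {27}
remove-max → 27; now {}
insert 18 → {18}
insert 31 → {31, 18}
remove-max → 31; now {18}
insert 43 → {43, 18}
insert 42 → {43, 42, 18}
remove-max → 43; now {42, 18}
insert 37 → {42, 37, 18}
remove-max → 42; now {37, 18}

priority queue: 55, 38, 23, 16, 33, 35, 22, 15, 27, 31, 43, 42; FIFO queue: 38, 55, 23, 16, 15, 22, 33, 35, 27, 18, 31, 43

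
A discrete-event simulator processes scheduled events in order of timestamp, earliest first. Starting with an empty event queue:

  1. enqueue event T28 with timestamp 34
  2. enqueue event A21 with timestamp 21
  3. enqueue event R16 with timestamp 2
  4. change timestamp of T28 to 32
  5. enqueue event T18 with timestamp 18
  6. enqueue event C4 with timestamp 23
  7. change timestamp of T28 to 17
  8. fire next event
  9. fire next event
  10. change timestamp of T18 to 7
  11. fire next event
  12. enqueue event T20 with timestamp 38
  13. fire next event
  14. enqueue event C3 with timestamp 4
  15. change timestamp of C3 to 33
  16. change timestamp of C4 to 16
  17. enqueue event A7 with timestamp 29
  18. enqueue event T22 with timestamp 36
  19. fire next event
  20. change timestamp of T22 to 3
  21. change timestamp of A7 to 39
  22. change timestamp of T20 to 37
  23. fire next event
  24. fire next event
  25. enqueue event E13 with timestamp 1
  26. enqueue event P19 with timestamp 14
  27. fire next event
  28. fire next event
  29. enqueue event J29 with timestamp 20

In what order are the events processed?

add T28 (timestamp 34) → {T28:34}
add A21 (timestamp 21) → {A21:21, T28:34}
add R16 (timestamp 2) → {R16:2, A21:21, T28:34}
update T28 to timestamp 32 → {R16:2, A21:21, T28:32}
add T18 (timestamp 18) → {R16:2, T18:18, A21:21, T28:32}
add C4 (timestamp 23) → {R16:2, T18:18, A21:21, C4:23, T28:32}
update T28 to timestamp 17 → {R16:2, T28:17, T18:18, A21:21, C4:23}
fire next event → R16; now {T28:17, T18:18, A21:21, C4:23}
fire next event → T28; now {T18:18, A21:21, C4:23}
update T18 to timestamp 7 → {T18:7, A21:21, C4:23}
fire next event → T18; now {A21:21, C4:23}
add T20 (timestamp 38) → {A21:21, C4:23, T20:38}
fire next event → A21; now {C4:23, T20:38}
add C3 (timestamp 4) → {C3:4, C4:23, T20:38}
update C3 to timestamp 33 → {C4:23, C3:33, T20:38}
update C4 to timestamp 16 → {C4:16, C3:33, T20:38}
add A7 (timestamp 29) → {C4:16, A7:29, C3:33, T20:38}
add T22 (timestamp 36) → {C4:16, A7:29, C3:33, T22:36, T20:38}
fire next event → C4; now {A7:29, C3:33, T22:36, T20:38}
update T22 to timestamp 3 → {T22:3, A7:29, C3:33, T20:38}
update A7 to timestamp 39 → {T22:3, C3:33, T20:38, A7:39}
update T20 to timestamp 37 → {T22:3, C3:33, T20:37, A7:39}
fire next event → T22; now {C3:33, T20:37, A7:39}
fire next event → C3; now {T20:37, A7:39}
add E13 (timestamp 1) → {E13:1, T20:37, A7:39}
add P19 (timestamp 14) → {E13:1, P19:14, T20:37, A7:39}
fire next event → E13; now {P19:14, T20:37, A7:39}
fire next event → P19; now {T20:37, A7:39}
add J29 (timestamp 20) → {J29:20, T20:37, A7:39}

[R16, T28, T18, A21, C4, T22, C3, E13, P19]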